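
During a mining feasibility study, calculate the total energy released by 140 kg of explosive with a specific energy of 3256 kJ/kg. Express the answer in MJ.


455.84 MJ

Energy = mass * specific_energy / 1000
= 140 * 3256 / 1000
= 455840 / 1000
= 455.84 MJ


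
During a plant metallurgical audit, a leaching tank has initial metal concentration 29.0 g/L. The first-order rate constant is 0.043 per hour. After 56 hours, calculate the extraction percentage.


91.0005%

Compute the exponent:
-k * t = -0.043 * 56 = -2.408
Remaining concentration:
C = 29.0 * exp(-2.408)
= 29.0 * 0.08999510491
= 2.609858042 g/L
Extracted = 29.0 - 2.609858042 = 26.39014196 g/L
Extraction % = 26.39014196 / 29.0 * 100
= 91.0005%


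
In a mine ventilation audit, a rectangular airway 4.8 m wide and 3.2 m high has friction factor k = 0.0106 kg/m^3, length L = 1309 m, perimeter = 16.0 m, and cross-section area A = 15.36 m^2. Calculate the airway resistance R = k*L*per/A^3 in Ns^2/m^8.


Compute the numerator:
k * L * per = 0.0106 * 1309 * 16.0
= 222.0064
Compute the denominator:
A^3 = 15.36^3 = 3623.878656
Resistance:
R = 222.0064 / 3623.878656
= 0.0613 Ns^2/m^8

0.0613 Ns^2/m^8


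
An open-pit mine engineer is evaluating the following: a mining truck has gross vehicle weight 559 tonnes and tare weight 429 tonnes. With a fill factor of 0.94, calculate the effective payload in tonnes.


Maximum payload = gross - tare
= 559 - 429 = 130 tonnes
Effective payload = max payload * fill factor
= 130 * 0.94
= 122.2 tonnes

122.2 tonnes


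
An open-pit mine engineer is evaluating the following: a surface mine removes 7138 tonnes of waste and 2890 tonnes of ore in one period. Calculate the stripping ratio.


Stripping ratio = waste tonnage / ore tonnage
= 7138 / 2890
= 2.4699

2.4699


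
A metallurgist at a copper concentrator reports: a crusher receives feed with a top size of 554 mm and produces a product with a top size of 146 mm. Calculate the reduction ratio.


3.7945

Reduction ratio = feed size / product size
= 554 / 146
= 3.7945


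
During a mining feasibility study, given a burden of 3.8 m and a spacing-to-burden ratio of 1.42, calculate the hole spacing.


Spacing = burden * ratio
= 3.8 * 1.42
= 5.396 m

5.396 m


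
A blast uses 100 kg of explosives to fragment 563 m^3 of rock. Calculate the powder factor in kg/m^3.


0.1776 kg/m^3

Powder factor = explosive mass / rock volume
= 100 / 563
= 0.1776 kg/m^3


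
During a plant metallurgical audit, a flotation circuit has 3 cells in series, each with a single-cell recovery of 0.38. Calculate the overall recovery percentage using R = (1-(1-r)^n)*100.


76.1672%

Complement of single-cell recovery:
1 - r = 1 - 0.38 = 0.62
Raise to power n:
(1 - r)^3 = 0.62^3 = 0.238328
Overall recovery:
R = (1 - 0.238328) * 100
= 76.1672%


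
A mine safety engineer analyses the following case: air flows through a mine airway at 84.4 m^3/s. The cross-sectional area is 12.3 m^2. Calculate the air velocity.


Velocity = flow rate / cross-sectional area
= 84.4 / 12.3
= 6.8618 m/s

6.8618 m/s


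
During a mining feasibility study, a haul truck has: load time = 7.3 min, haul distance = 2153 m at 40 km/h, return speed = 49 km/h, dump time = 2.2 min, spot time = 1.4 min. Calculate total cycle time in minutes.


Convert haul speed to m/min: 40 * 1000/60 = 666.6666667 m/min
Haul time = 2153 / 666.6666667 = 3.2295 min
Convert return speed to m/min: 49 * 1000/60 = 816.6666667 m/min
Return time = 2153 / 816.6666667 = 2.636326531 min
Total cycle time:
= 7.3 + 3.2295 + 2.2 + 2.636326531 + 1.4
= 16.7658 min

16.7658 min


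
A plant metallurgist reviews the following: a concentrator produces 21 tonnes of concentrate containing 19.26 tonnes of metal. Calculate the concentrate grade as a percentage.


91.7143%

Grade = (metal in concentrate / concentrate mass) * 100
= (19.26 / 21) * 100
= 0.9171428571 * 100
= 91.7143%


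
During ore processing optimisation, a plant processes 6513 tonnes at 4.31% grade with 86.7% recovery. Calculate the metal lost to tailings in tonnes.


Total metal in feed:
= 6513 * 4.31 / 100 = 280.7103 tonnes
Metal recovered:
= 280.7103 * 86.7 / 100 = 243.3758301 tonnes
Metal lost to tailings:
= 280.7103 - 243.3758301
= 37.3345 tonnes

37.3345 tonnes


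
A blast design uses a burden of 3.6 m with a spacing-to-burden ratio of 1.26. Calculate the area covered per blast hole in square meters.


16.3296 m^2

First, find the spacing:
Spacing = burden * ratio = 3.6 * 1.26
= 4.536 m
Then, calculate the area:
Area = burden * spacing = 3.6 * 4.536
= 16.3296 m^2


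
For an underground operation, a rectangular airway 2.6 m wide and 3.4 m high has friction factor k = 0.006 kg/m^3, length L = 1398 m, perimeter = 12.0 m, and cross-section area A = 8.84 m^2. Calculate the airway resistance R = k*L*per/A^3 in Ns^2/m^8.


0.1457 Ns^2/m^8

Compute the numerator:
k * L * per = 0.006 * 1398 * 12.0
= 100.656
Compute the denominator:
A^3 = 8.84^3 = 690.807104
Resistance:
R = 100.656 / 690.807104
= 0.1457 Ns^2/m^8


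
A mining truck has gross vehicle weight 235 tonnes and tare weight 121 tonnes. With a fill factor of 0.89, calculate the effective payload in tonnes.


Maximum payload = gross - tare
= 235 - 121 = 114 tonnes
Effective payload = max payload * fill factor
= 114 * 0.89
= 101.46 tonnes

101.46 tonnes


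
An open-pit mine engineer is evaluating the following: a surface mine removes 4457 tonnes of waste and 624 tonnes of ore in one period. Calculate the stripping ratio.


Stripping ratio = waste tonnage / ore tonnage
= 4457 / 624
= 7.1426

7.1426


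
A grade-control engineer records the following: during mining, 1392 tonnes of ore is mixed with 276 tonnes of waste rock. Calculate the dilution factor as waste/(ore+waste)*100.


16.5468%

Total material = ore + waste
= 1392 + 276 = 1668 tonnes
Dilution = waste / total * 100
= 276 / 1668 * 100
= 0.1654676259 * 100
= 16.5468%


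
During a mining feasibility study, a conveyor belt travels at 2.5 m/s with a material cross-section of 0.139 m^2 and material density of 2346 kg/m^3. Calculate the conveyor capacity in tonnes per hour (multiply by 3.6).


Volumetric flow = speed * area
= 2.5 * 0.139 = 0.3475 m^3/s
Mass flow = volumetric * density
= 0.3475 * 2346 = 815.235 kg/s
Convert to t/h: multiply by 3.6
Capacity = 815.235 * 3.6
= 2934.846 t/h

2934.846 t/h


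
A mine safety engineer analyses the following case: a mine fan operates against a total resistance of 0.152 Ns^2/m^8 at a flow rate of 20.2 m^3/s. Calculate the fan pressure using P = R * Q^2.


62.0221 Pa

Compute Q^2:
Q^2 = 20.2^2 = 408.04
Compute pressure:
P = R * Q^2 = 0.152 * 408.04
= 62.0221 Pa


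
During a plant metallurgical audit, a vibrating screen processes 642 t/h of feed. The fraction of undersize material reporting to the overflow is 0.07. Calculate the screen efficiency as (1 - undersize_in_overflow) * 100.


93.0%

Screen efficiency = (1 - fraction of undersize in overflow) * 100
= (1 - 0.07) * 100
= 0.93 * 100
= 93.0%


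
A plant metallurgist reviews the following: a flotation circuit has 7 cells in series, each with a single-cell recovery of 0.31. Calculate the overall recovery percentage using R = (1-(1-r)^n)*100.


92.5536%

Complement of single-cell recovery:
1 - r = 1 - 0.31 = 0.69
Raise to power n:
(1 - r)^7 = 0.69^7 = 0.07446353253
Overall recovery:
R = (1 - 0.07446353253) * 100
= 92.5536%


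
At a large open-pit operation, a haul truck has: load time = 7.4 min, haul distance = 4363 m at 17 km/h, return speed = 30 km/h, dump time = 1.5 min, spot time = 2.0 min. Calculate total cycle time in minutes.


35.0248 min

Convert haul speed to m/min: 17 * 1000/60 = 283.3333333 m/min
Haul time = 4363 / 283.3333333 = 15.39882353 min
Convert return speed to m/min: 30 * 1000/60 = 500 m/min
Return time = 4363 / 500 = 8.726 min
Total cycle time:
= 7.4 + 15.39882353 + 1.5 + 8.726 + 2.0
= 35.0248 min


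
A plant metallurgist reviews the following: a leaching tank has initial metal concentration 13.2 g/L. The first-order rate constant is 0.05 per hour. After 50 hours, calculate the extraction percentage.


91.7915%

Compute the exponent:
-k * t = -0.05 * 50 = -2.5
Remaining concentration:
C = 13.2 * exp(-2.5)
= 13.2 * 0.08208499862
= 1.083521982 g/L
Extracted = 13.2 - 1.083521982 = 12.11647802 g/L
Extraction % = 12.11647802 / 13.2 * 100
= 91.7915%


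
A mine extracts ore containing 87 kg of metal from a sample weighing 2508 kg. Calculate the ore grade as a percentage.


Ore grade = (metal mass / ore mass) * 100
= (87 / 2508) * 100
= 0.03468899522 * 100
= 3.4689%

3.4689%


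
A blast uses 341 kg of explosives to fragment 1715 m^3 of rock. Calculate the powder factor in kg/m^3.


0.1988 kg/m^3

Powder factor = explosive mass / rock volume
= 341 / 1715
= 0.1988 kg/m^3


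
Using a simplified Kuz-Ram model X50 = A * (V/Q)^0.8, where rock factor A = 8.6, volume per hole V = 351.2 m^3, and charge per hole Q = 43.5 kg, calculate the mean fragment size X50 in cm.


Compute V/Q:
V/Q = 351.2 / 43.5 = 8.073563218
Raise to the power 0.8:
(V/Q)^0.8 = 8.073563218^0.8 = 5.31682297
Multiply by A:
X50 = 8.6 * 5.31682297
= 45.7247 cm

45.7247 cm


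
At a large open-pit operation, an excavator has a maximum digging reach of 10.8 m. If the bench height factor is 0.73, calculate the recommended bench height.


Bench height = reach * factor
= 10.8 * 0.73
= 7.884 m

7.884 m


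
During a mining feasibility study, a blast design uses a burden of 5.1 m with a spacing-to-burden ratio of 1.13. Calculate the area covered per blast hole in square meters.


First, find the spacing:
Spacing = burden * ratio = 5.1 * 1.13
= 5.763 m
Then, calculate the area:
Area = burden * spacing = 5.1 * 5.763
= 29.3913 m^2

29.3913 m^2


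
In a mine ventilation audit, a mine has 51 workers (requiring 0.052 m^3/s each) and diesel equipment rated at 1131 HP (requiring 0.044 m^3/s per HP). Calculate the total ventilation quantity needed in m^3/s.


Airflow for workers:
Q_people = 51 * 0.052 = 2.652 m^3/s
Airflow for diesel equipment:
Q_diesel = 1131 * 0.044 = 49.764 m^3/s
Total ventilation:
Q_total = 2.652 + 49.764
= 52.416 m^3/s

52.416 m^3/s


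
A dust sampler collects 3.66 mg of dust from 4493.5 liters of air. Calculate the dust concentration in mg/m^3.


0.8145 mg/m^3

Convert liters to m^3: 1 m^3 = 1000 L
Concentration = mass / volume * 1000
= 3.66 / 4493.5 * 1000
= 0.0008145098476 * 1000
= 0.8145 mg/m^3


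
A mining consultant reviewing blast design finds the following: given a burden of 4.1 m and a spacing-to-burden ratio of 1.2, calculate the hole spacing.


4.92 m

Spacing = burden * ratio
= 4.1 * 1.2
= 4.92 m


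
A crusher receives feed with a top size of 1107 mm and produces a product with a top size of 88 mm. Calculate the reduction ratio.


Reduction ratio = feed size / product size
= 1107 / 88
= 12.5795

12.5795


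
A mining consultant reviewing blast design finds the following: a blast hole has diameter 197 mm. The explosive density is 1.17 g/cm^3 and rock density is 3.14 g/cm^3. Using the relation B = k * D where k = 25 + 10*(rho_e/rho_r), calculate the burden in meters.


5.659 m

First, compute k:
rho_e / rho_r = 1.17 / 3.14 = 0.372611465
k = 25 + 10 * 0.372611465 = 28.72611465
Then, compute burden:
B = k * D / 1000 = 28.72611465 * 197 / 1000
= 5659.044586 / 1000
= 5.659 m


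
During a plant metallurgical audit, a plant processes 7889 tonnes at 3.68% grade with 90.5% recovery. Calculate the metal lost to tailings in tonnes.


27.5799 tonnes

Total metal in feed:
= 7889 * 3.68 / 100 = 290.3152 tonnes
Metal recovered:
= 290.3152 * 90.5 / 100 = 262.735256 tonnes
Metal lost to tailings:
= 290.3152 - 262.735256
= 27.5799 tonnes


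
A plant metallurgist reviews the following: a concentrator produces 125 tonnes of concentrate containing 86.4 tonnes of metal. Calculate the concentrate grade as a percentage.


Grade = (metal in concentrate / concentrate mass) * 100
= (86.4 / 125) * 100
= 0.6912 * 100
= 69.12%

69.12%


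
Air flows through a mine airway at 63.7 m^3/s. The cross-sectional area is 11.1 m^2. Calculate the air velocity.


Velocity = flow rate / cross-sectional area
= 63.7 / 11.1
= 5.7387 m/s

5.7387 m/s


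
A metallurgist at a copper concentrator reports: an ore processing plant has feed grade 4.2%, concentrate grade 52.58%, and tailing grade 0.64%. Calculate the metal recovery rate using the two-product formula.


Using the two-product formula:
R = 100 * c * (f - t) / (f * (c - t))
Numerator = 100 * 52.58 * (4.2 - 0.64)
= 100 * 52.58 * 3.56
= 18718.48
Denominator = 4.2 * (52.58 - 0.64)
= 4.2 * 51.94
= 218.148
R = 18718.48 / 218.148
= 85.8063%

85.8063%


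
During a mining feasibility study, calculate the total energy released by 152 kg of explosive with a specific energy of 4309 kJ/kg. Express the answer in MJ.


Energy = mass * specific_energy / 1000
= 152 * 4309 / 1000
= 654968 / 1000
= 654.968 MJ

654.968 MJ


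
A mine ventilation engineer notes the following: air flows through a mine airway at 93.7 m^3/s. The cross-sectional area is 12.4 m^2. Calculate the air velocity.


7.5565 m/s

Velocity = flow rate / cross-sectional area
= 93.7 / 12.4
= 7.5565 m/s


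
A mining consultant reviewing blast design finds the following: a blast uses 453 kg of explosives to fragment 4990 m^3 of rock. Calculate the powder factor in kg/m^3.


0.0908 kg/m^3

Powder factor = explosive mass / rock volume
= 453 / 4990
= 0.0908 kg/m^3


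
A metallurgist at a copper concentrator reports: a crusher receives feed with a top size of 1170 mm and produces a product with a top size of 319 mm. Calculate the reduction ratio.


Reduction ratio = feed size / product size
= 1170 / 319
= 3.6677

3.6677


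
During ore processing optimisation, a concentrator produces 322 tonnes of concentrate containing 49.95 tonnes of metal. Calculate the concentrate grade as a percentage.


Grade = (metal in concentrate / concentrate mass) * 100
= (49.95 / 322) * 100
= 0.1551242236 * 100
= 15.5124%

15.5124%


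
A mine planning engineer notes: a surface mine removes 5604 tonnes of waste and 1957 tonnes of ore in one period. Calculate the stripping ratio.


2.8636

Stripping ratio = waste tonnage / ore tonnage
= 5604 / 1957
= 2.8636


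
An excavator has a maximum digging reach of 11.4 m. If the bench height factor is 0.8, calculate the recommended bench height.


Bench height = reach * factor
= 11.4 * 0.8
= 9.12 m

9.12 m


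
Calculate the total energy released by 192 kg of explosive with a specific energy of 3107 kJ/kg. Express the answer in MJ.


Energy = mass * specific_energy / 1000
= 192 * 3107 / 1000
= 596544 / 1000
= 596.544 MJ

596.544 MJ


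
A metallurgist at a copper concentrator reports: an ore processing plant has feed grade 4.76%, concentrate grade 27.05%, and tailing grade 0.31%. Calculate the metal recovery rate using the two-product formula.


94.5712%

Using the two-product formula:
R = 100 * c * (f - t) / (f * (c - t))
Numerator = 100 * 27.05 * (4.76 - 0.31)
= 100 * 27.05 * 4.45
= 12037.25
Denominator = 4.76 * (27.05 - 0.31)
= 4.76 * 26.74
= 127.2824
R = 12037.25 / 127.2824
= 94.5712%


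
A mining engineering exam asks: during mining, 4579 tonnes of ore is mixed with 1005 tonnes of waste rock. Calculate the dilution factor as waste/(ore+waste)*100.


17.9979%

Total material = ore + waste
= 4579 + 1005 = 5584 tonnes
Dilution = waste / total * 100
= 1005 / 5584 * 100
= 0.17997851 * 100
= 17.9979%


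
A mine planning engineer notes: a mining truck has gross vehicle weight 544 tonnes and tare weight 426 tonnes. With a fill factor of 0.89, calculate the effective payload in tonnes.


105.02 tonnes

Maximum payload = gross - tare
= 544 - 426 = 118 tonnes
Effective payload = max payload * fill factor
= 118 * 0.89
= 105.02 tonnes


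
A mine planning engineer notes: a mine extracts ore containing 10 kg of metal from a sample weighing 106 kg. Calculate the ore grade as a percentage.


Ore grade = (metal mass / ore mass) * 100
= (10 / 106) * 100
= 0.09433962264 * 100
= 9.434%

9.434%


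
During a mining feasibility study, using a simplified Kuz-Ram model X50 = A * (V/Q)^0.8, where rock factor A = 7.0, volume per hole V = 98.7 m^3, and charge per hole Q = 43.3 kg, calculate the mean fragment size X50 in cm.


Compute V/Q:
V/Q = 98.7 / 43.3 = 2.279445727
Raise to the power 0.8:
(V/Q)^0.8 = 2.279445727^0.8 = 1.933140435
Multiply by A:
X50 = 7.0 * 1.933140435
= 13.532 cm

13.532 cm


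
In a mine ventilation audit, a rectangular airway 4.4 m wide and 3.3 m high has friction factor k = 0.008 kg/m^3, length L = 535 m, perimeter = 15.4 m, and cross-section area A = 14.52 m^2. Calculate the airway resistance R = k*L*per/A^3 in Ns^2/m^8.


0.0215 Ns^2/m^8

Compute the numerator:
k * L * per = 0.008 * 535 * 15.4
= 65.912
Compute the denominator:
A^3 = 14.52^3 = 3061.257408
Resistance:
R = 65.912 / 3061.257408
= 0.0215 Ns^2/m^8


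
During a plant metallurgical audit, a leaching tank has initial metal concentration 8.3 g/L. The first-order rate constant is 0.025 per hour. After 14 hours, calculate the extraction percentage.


29.5312%

Compute the exponent:
-k * t = -0.025 * 14 = -0.35
Remaining concentration:
C = 8.3 * exp(-0.35)
= 8.3 * 0.7046880897
= 5.848911145 g/L
Extracted = 8.3 - 5.848911145 = 2.451088855 g/L
Extraction % = 2.451088855 / 8.3 * 100
= 29.5312%


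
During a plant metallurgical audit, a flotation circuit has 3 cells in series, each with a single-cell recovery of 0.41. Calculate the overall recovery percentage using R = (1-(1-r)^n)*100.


Complement of single-cell recovery:
1 - r = 1 - 0.41 = 0.59
Raise to power n:
(1 - r)^3 = 0.59^3 = 0.205379
Overall recovery:
R = (1 - 0.205379) * 100
= 79.4621%

79.4621%


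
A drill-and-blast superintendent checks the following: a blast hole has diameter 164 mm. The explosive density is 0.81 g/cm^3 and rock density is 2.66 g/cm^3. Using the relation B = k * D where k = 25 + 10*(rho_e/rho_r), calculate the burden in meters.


First, compute k:
rho_e / rho_r = 0.81 / 2.66 = 0.3045112782
k = 25 + 10 * 0.3045112782 = 28.04511278
Then, compute burden:
B = k * D / 1000 = 28.04511278 * 164 / 1000
= 4599.398496 / 1000
= 4.5994 m

4.5994 m


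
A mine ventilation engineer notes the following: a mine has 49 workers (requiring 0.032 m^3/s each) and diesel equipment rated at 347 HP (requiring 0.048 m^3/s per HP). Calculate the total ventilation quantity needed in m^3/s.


Airflow for workers:
Q_people = 49 * 0.032 = 1.568 m^3/s
Airflow for diesel equipment:
Q_diesel = 347 * 0.048 = 16.656 m^3/s
Total ventilation:
Q_total = 1.568 + 16.656
= 18.224 m^3/s

18.224 m^3/s


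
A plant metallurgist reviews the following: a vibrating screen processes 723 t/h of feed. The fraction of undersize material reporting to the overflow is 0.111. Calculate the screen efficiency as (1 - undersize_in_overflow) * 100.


Screen efficiency = (1 - fraction of undersize in overflow) * 100
= (1 - 0.111) * 100
= 0.889 * 100
= 88.9%

88.9%


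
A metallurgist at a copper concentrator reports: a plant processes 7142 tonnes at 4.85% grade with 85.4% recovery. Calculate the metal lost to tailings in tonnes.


50.5725 tonnes

Total metal in feed:
= 7142 * 4.85 / 100 = 346.387 tonnes
Metal recovered:
= 346.387 * 85.4 / 100 = 295.814498 tonnes
Metal lost to tailings:
= 346.387 - 295.814498
= 50.5725 tonnes


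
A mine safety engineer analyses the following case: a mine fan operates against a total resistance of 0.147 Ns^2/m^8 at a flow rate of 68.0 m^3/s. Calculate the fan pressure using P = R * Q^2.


679.728 Pa

Compute Q^2:
Q^2 = 68.0^2 = 4624.0
Compute pressure:
P = R * Q^2 = 0.147 * 4624.0
= 679.728 Pa


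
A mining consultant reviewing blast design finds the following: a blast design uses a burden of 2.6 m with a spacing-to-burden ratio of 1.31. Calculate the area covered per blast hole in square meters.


First, find the spacing:
Spacing = burden * ratio = 2.6 * 1.31
= 3.406 m
Then, calculate the area:
Area = burden * spacing = 2.6 * 3.406
= 8.8556 m^2

8.8556 m^2


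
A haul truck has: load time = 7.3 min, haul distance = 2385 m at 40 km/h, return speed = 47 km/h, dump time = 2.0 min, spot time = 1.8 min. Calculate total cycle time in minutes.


17.7222 min

Convert haul speed to m/min: 40 * 1000/60 = 666.6666667 m/min
Haul time = 2385 / 666.6666667 = 3.5775 min
Convert return speed to m/min: 47 * 1000/60 = 783.3333333 m/min
Return time = 2385 / 783.3333333 = 3.044680851 min
Total cycle time:
= 7.3 + 3.5775 + 2.0 + 3.044680851 + 1.8
= 17.7222 min


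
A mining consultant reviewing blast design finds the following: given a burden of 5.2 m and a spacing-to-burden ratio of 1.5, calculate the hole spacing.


Spacing = burden * ratio
= 5.2 * 1.5
= 7.8 m

7.8 m


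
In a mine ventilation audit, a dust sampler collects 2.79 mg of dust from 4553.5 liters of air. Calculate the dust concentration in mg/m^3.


0.6127 mg/m^3

Convert liters to m^3: 1 m^3 = 1000 L
Concentration = mass / volume * 1000
= 2.79 / 4553.5 * 1000
= 0.0006127154936 * 1000
= 0.6127 mg/m^3


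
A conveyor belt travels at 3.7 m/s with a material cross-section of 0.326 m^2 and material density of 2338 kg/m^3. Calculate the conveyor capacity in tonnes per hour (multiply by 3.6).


Volumetric flow = speed * area
= 3.7 * 0.326 = 1.2062 m^3/s
Mass flow = volumetric * density
= 1.2062 * 2338 = 2820.0956 kg/s
Convert to t/h: multiply by 3.6
Capacity = 2820.0956 * 3.6
= 10152.3442 t/h

10152.3442 t/h


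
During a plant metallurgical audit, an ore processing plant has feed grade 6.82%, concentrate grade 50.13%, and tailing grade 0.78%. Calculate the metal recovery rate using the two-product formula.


89.9628%

Using the two-product formula:
R = 100 * c * (f - t) / (f * (c - t))
Numerator = 100 * 50.13 * (6.82 - 0.78)
= 100 * 50.13 * 6.04
= 30278.52
Denominator = 6.82 * (50.13 - 0.78)
= 6.82 * 49.35
= 336.567
R = 30278.52 / 336.567
= 89.9628%


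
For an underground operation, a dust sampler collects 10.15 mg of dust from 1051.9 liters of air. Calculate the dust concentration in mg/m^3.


Convert liters to m^3: 1 m^3 = 1000 L
Concentration = mass / volume * 1000
= 10.15 / 1051.9 * 1000
= 0.009649206198 * 1000
= 9.6492 mg/m^3

9.6492 mg/m^3


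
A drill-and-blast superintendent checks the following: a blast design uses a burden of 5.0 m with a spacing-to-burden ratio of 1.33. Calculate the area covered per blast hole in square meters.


First, find the spacing:
Spacing = burden * ratio = 5.0 * 1.33
= 6.65 m
Then, calculate the area:
Area = burden * spacing = 5.0 * 6.65
= 33.25 m^2

33.25 m^2


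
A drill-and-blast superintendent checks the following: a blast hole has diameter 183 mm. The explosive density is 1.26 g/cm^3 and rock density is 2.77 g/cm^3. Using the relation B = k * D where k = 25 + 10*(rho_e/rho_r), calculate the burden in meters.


5.4074 m

First, compute k:
rho_e / rho_r = 1.26 / 2.77 = 0.4548736462
k = 25 + 10 * 0.4548736462 = 29.54873646
Then, compute burden:
B = k * D / 1000 = 29.54873646 * 183 / 1000
= 5407.418773 / 1000
= 5.4074 m


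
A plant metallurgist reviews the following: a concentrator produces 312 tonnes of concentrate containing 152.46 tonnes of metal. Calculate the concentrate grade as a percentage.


48.8654%

Grade = (metal in concentrate / concentrate mass) * 100
= (152.46 / 312) * 100
= 0.4886538462 * 100
= 48.8654%


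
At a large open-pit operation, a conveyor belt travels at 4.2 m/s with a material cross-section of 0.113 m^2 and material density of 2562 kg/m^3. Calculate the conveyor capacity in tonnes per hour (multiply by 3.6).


4377.3307 t/h

Volumetric flow = speed * area
= 4.2 * 0.113 = 0.4746 m^3/s
Mass flow = volumetric * density
= 0.4746 * 2562 = 1215.9252 kg/s
Convert to t/h: multiply by 3.6
Capacity = 1215.9252 * 3.6
= 4377.3307 t/h


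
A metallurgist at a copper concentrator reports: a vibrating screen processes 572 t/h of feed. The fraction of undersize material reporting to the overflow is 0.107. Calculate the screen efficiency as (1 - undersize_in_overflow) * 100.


89.3%

Screen efficiency = (1 - fraction of undersize in overflow) * 100
= (1 - 0.107) * 100
= 0.893 * 100
= 89.3%


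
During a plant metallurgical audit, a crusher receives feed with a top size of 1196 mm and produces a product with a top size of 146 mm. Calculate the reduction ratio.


8.1918

Reduction ratio = feed size / product size
= 1196 / 146
= 8.1918


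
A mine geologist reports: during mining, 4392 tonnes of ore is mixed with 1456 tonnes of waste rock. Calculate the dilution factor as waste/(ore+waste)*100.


24.8974%

Total material = ore + waste
= 4392 + 1456 = 5848 tonnes
Dilution = waste / total * 100
= 1456 / 5848 * 100
= 0.2489740082 * 100
= 24.8974%


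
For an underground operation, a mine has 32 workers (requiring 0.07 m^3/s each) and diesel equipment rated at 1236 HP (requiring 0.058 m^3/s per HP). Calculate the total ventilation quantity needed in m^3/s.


73.928 m^3/s

Airflow for workers:
Q_people = 32 * 0.07 = 2.24 m^3/s
Airflow for diesel equipment:
Q_diesel = 1236 * 0.058 = 71.688 m^3/s
Total ventilation:
Q_total = 2.24 + 71.688
= 73.928 m^3/s


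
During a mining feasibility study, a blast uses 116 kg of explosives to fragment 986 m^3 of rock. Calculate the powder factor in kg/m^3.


0.1176 kg/m^3

Powder factor = explosive mass / rock volume
= 116 / 986
= 0.1176 kg/m^3


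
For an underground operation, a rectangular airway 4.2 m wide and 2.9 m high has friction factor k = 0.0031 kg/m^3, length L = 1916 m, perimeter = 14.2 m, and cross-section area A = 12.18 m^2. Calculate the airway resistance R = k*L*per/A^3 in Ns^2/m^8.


Compute the numerator:
k * L * per = 0.0031 * 1916 * 14.2
= 84.34232
Compute the denominator:
A^3 = 12.18^3 = 1806.932232
Resistance:
R = 84.34232 / 1806.932232
= 0.0467 Ns^2/m^8

0.0467 Ns^2/m^8


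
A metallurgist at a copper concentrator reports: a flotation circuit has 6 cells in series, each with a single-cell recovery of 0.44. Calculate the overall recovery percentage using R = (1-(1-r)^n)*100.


96.9159%

Complement of single-cell recovery:
1 - r = 1 - 0.44 = 0.56
Raise to power n:
(1 - r)^6 = 0.56^6 = 0.03084097946
Overall recovery:
R = (1 - 0.03084097946) * 100
= 96.9159%


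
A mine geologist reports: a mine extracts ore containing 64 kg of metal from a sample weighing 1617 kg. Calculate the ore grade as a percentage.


Ore grade = (metal mass / ore mass) * 100
= (64 / 1617) * 100
= 0.03957946815 * 100
= 3.9579%

3.9579%


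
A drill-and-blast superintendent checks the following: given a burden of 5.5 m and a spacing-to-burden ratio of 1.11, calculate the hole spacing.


6.105 m

Spacing = burden * ratio
= 5.5 * 1.11
= 6.105 m


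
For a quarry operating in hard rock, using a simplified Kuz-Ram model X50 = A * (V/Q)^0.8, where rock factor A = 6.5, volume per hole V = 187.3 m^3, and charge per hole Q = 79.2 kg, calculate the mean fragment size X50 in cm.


12.9409 cm

Compute V/Q:
V/Q = 187.3 / 79.2 = 2.36489899
Raise to the power 0.8:
(V/Q)^0.8 = 2.36489899^0.8 = 1.990902888
Multiply by A:
X50 = 6.5 * 1.990902888
= 12.9409 cm


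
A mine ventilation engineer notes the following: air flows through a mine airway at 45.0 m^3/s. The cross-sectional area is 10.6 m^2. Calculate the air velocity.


4.2453 m/s

Velocity = flow rate / cross-sectional area
= 45.0 / 10.6
= 4.2453 m/s


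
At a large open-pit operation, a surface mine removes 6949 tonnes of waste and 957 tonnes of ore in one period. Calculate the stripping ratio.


7.2612

Stripping ratio = waste tonnage / ore tonnage
= 6949 / 957
= 7.2612


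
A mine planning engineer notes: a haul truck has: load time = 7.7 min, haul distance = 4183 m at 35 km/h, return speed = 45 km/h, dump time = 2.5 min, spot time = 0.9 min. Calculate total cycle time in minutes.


23.8482 min

Convert haul speed to m/min: 35 * 1000/60 = 583.3333333 m/min
Haul time = 4183 / 583.3333333 = 7.170857143 min
Convert return speed to m/min: 45 * 1000/60 = 750 m/min
Return time = 4183 / 750 = 5.577333333 min
Total cycle time:
= 7.7 + 7.170857143 + 2.5 + 5.577333333 + 0.9
= 23.8482 min


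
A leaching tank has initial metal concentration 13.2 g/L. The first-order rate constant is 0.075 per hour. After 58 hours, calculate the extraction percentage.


Compute the exponent:
-k * t = -0.075 * 58 = -4.35
Remaining concentration:
C = 13.2 * exp(-4.35)
= 13.2 * 0.01290681258
= 0.1703699261 g/L
Extracted = 13.2 - 0.1703699261 = 13.02963007 g/L
Extraction % = 13.02963007 / 13.2 * 100
= 98.7093%

98.7093%


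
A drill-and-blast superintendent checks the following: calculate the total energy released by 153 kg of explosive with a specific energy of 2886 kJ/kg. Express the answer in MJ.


441.558 MJ

Energy = mass * specific_energy / 1000
= 153 * 2886 / 1000
= 441558 / 1000
= 441.558 MJ


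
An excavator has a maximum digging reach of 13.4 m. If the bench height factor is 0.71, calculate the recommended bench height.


9.514 m

Bench height = reach * factor
= 13.4 * 0.71
= 9.514 m


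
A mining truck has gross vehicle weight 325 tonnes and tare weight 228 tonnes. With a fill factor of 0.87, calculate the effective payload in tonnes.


84.39 tonnes

Maximum payload = gross - tare
= 325 - 228 = 97 tonnes
Effective payload = max payload * fill factor
= 97 * 0.87
= 84.39 tonnes


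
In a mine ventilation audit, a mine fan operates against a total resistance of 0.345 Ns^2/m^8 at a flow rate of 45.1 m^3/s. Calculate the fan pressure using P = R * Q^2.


701.7335 Pa

Compute Q^2:
Q^2 = 45.1^2 = 2034.01
Compute pressure:
P = R * Q^2 = 0.345 * 2034.01
= 701.7335 Pa


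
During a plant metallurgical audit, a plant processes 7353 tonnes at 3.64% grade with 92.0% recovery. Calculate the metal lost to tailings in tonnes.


Total metal in feed:
= 7353 * 3.64 / 100 = 267.6492 tonnes
Metal recovered:
= 267.6492 * 92.0 / 100 = 246.237264 tonnes
Metal lost to tailings:
= 267.6492 - 246.237264
= 21.4119 tonnes

21.4119 tonnes


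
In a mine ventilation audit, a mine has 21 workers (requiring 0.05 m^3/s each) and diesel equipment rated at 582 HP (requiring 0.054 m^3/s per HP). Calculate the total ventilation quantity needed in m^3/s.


Airflow for workers:
Q_people = 21 * 0.05 = 1.05 m^3/s
Airflow for diesel equipment:
Q_diesel = 582 * 0.054 = 31.428 m^3/s
Total ventilation:
Q_total = 1.05 + 31.428
= 32.478 m^3/s

32.478 m^3/s


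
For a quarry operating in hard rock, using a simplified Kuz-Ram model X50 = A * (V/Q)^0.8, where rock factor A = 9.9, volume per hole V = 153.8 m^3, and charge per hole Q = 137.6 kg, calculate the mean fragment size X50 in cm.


Compute V/Q:
V/Q = 153.8 / 137.6 = 1.117732558
Raise to the power 0.8:
(V/Q)^0.8 = 1.117732558^0.8 = 1.093126244
Multiply by A:
X50 = 9.9 * 1.093126244
= 10.8219 cm

10.8219 cm


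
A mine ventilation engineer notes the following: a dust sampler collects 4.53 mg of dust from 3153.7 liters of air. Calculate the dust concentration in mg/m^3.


Convert liters to m^3: 1 m^3 = 1000 L
Concentration = mass / volume * 1000
= 4.53 / 3153.7 * 1000
= 0.001436408029 * 1000
= 1.4364 mg/m^3

1.4364 mg/m^3


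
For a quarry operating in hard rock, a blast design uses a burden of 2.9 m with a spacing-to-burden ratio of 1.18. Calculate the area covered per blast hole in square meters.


First, find the spacing:
Spacing = burden * ratio = 2.9 * 1.18
= 3.422 m
Then, calculate the area:
Area = burden * spacing = 2.9 * 3.422
= 9.9238 m^2

9.9238 m^2


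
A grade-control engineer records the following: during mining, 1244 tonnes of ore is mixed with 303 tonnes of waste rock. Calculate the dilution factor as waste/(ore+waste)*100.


19.5863%

Total material = ore + waste
= 1244 + 303 = 1547 tonnes
Dilution = waste / total * 100
= 303 / 1547 * 100
= 0.1958629606 * 100
= 19.5863%


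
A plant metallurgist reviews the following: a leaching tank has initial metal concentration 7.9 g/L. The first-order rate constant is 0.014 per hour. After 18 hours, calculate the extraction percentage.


22.2755%

Compute the exponent:
-k * t = -0.014 * 18 = -0.252
Remaining concentration:
C = 7.9 * exp(-0.252)
= 7.9 * 0.7772447381
= 6.140233431 g/L
Extracted = 7.9 - 6.140233431 = 1.759766569 g/L
Extraction % = 1.759766569 / 7.9 * 100
= 22.2755%


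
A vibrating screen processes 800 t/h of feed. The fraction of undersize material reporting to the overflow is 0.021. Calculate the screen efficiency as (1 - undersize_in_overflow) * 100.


97.9%

Screen efficiency = (1 - fraction of undersize in overflow) * 100
= (1 - 0.021) * 100
= 0.979 * 100
= 97.9%


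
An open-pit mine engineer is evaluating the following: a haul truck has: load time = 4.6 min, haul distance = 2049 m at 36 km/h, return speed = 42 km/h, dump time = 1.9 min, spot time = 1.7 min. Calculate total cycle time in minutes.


Convert haul speed to m/min: 36 * 1000/60 = 600 m/min
Haul time = 2049 / 600 = 3.415 min
Convert return speed to m/min: 42 * 1000/60 = 700 m/min
Return time = 2049 / 700 = 2.927142857 min
Total cycle time:
= 4.6 + 3.415 + 1.9 + 2.927142857 + 1.7
= 14.5421 min

14.5421 min


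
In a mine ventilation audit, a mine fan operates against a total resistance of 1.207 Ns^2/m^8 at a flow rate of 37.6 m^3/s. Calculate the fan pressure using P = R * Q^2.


Compute Q^2:
Q^2 = 37.6^2 = 1413.76
Compute pressure:
P = R * Q^2 = 1.207 * 1413.76
= 1706.4083 Pa

1706.4083 Pa


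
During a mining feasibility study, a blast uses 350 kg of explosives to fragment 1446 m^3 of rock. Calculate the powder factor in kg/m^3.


Powder factor = explosive mass / rock volume
= 350 / 1446
= 0.242 kg/m^3

0.242 kg/m^3


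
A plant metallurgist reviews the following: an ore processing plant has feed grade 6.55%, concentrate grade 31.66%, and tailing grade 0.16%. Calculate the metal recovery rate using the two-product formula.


98.0528%

Using the two-product formula:
R = 100 * c * (f - t) / (f * (c - t))
Numerator = 100 * 31.66 * (6.55 - 0.16)
= 100 * 31.66 * 6.39
= 20230.74
Denominator = 6.55 * (31.66 - 0.16)
= 6.55 * 31.5
= 206.325
R = 20230.74 / 206.325
= 98.0528%


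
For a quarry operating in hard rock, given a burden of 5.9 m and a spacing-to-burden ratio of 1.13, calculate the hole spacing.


Spacing = burden * ratio
= 5.9 * 1.13
= 6.667 m

6.667 m


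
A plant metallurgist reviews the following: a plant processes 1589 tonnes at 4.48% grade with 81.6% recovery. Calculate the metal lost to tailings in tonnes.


13.0984 tonnes

Total metal in feed:
= 1589 * 4.48 / 100 = 71.1872 tonnes
Metal recovered:
= 71.1872 * 81.6 / 100 = 58.0887552 tonnes
Metal lost to tailings:
= 71.1872 - 58.0887552
= 13.0984 tonnes


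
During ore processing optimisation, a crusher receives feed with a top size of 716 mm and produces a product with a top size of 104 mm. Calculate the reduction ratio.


6.8846

Reduction ratio = feed size / product size
= 716 / 104
= 6.8846


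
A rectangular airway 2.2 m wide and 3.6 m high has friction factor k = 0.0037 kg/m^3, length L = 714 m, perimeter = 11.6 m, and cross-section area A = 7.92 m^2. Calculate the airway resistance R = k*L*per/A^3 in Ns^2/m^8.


Compute the numerator:
k * L * per = 0.0037 * 714 * 11.6
= 30.64488
Compute the denominator:
A^3 = 7.92^3 = 496.793088
Resistance:
R = 30.64488 / 496.793088
= 0.0617 Ns^2/m^8

0.0617 Ns^2/m^8


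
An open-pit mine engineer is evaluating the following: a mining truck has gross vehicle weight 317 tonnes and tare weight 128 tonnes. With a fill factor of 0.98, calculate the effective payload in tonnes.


185.22 tonnes

Maximum payload = gross - tare
= 317 - 128 = 189 tonnes
Effective payload = max payload * fill factor
= 189 * 0.98
= 185.22 tonnes


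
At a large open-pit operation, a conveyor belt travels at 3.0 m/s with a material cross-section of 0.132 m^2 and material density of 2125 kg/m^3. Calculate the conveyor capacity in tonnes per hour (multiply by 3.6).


Volumetric flow = speed * area
= 3.0 * 0.132 = 0.396 m^3/s
Mass flow = volumetric * density
= 0.396 * 2125 = 841.5 kg/s
Convert to t/h: multiply by 3.6
Capacity = 841.5 * 3.6
= 3029.4 t/h

3029.4 t/h


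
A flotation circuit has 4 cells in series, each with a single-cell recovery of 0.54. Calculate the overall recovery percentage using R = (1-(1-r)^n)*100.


Complement of single-cell recovery:
1 - r = 1 - 0.54 = 0.46
Raise to power n:
(1 - r)^4 = 0.46^4 = 0.04477456
Overall recovery:
R = (1 - 0.04477456) * 100
= 95.5225%

95.5225%


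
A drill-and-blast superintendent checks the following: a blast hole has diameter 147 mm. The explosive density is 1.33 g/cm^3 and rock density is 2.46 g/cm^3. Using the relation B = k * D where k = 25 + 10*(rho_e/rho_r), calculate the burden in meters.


First, compute k:
rho_e / rho_r = 1.33 / 2.46 = 0.5406504065
k = 25 + 10 * 0.5406504065 = 30.40650407
Then, compute burden:
B = k * D / 1000 = 30.40650407 * 147 / 1000
= 4469.756098 / 1000
= 4.4698 m

4.4698 m


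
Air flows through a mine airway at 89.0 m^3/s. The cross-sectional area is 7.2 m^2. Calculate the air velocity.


12.3611 m/s

Velocity = flow rate / cross-sectional area
= 89.0 / 7.2
= 12.3611 m/s


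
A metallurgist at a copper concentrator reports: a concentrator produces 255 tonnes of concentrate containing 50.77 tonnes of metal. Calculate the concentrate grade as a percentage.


Grade = (metal in concentrate / concentrate mass) * 100
= (50.77 / 255) * 100
= 0.1990980392 * 100
= 19.9098%

19.9098%


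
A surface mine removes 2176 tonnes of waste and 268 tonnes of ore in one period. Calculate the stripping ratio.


8.1194

Stripping ratio = waste tonnage / ore tonnage
= 2176 / 268
= 8.1194


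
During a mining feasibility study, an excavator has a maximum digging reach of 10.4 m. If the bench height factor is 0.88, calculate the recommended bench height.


Bench height = reach * factor
= 10.4 * 0.88
= 9.152 m

9.152 m


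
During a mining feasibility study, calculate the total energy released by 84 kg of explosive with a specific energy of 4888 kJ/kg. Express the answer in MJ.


Energy = mass * specific_energy / 1000
= 84 * 4888 / 1000
= 410592 / 1000
= 410.592 MJ

410.592 MJ


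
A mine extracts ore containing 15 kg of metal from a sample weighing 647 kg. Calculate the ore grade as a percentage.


2.3184%

Ore grade = (metal mass / ore mass) * 100
= (15 / 647) * 100
= 0.02318392581 * 100
= 2.3184%


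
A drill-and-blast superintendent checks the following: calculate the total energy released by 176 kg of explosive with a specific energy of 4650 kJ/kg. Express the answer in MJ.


Energy = mass * specific_energy / 1000
= 176 * 4650 / 1000
= 818400 / 1000
= 818.4 MJ

818.4 MJ


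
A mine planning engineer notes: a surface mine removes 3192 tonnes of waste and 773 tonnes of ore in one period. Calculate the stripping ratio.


4.1294

Stripping ratio = waste tonnage / ore tonnage
= 3192 / 773
= 4.1294


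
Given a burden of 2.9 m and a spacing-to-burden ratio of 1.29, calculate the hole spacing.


3.741 m

Spacing = burden * ratio
= 2.9 * 1.29
= 3.741 m


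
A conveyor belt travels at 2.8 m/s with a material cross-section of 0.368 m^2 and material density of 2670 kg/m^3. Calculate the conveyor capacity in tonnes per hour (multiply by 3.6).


9904.2048 t/h

Volumetric flow = speed * area
= 2.8 * 0.368 = 1.0304 m^3/s
Mass flow = volumetric * density
= 1.0304 * 2670 = 2751.168 kg/s
Convert to t/h: multiply by 3.6
Capacity = 2751.168 * 3.6
= 9904.2048 t/h


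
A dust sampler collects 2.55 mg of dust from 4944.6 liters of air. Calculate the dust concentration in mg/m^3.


0.5157 mg/m^3

Convert liters to m^3: 1 m^3 = 1000 L
Concentration = mass / volume * 1000
= 2.55 / 4944.6 * 1000
= 0.0005157141124 * 1000
= 0.5157 mg/m^3
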